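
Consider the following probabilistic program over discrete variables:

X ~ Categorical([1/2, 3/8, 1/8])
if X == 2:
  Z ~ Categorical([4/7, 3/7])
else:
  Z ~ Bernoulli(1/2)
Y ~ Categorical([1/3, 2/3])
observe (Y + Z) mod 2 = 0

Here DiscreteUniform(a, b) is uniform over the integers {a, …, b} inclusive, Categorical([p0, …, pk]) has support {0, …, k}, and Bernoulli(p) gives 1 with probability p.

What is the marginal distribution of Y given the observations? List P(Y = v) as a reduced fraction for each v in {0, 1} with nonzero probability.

Enumerate traces; 6 have nonzero weight after conditioning:
  (X=0, Z=0, Y=0) weight 1/12
  (X=0, Z=1, Y=1) weight 1/6
  (X=1, Z=0, Y=0) weight 1/16
  (X=1, Z=1, Y=1) weight 1/8
  (X=2, Z=0, Y=0) weight 1/42
  (X=2, Z=1, Y=1) weight 1/28
Group by Y:
  weight(Y=0) = 19/112
  weight(Y=1) = 55/168
Total weight = 19/112 + 55/168 = 167/336
P(Y=0 | obs) = 19/112 / 167/336 = 57/167
P(Y=1 | obs) = 55/168 / 167/336 = 110/167

P(Y=0) = 57/167, P(Y=1) = 110/167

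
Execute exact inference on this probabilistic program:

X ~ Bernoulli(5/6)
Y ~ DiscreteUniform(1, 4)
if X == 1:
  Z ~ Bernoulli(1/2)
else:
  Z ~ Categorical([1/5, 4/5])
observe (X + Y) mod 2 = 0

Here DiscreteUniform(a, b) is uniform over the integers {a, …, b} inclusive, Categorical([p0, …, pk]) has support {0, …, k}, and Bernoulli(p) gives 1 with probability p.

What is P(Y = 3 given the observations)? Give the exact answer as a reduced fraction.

Enumerate traces; 8 have nonzero weight after conditioning:
  (X=0, Y=2, Z=0) weight 1/120
  (X=0, Y=2, Z=1) weight 1/30
  (X=0, Y=4, Z=0) weight 1/120
  (X=0, Y=4, Z=1) weight 1/30
  (X=1, Y=1, Z=0) weight 5/48
  (X=1, Y=1, Z=1) weight 5/48
  (X=1, Y=3, Z=0) weight 5/48
  (X=1, Y=3, Z=1) weight 5/48
Group by Y:
  weight(Y=1) = 5/24
  weight(Y=2) = 1/24
  weight(Y=3) = 5/24
  weight(Y=4) = 1/24
Total weight = 5/24 + 1/24 + 5/24 + 1/24 = 1/2
P(Y=1 | obs) = 5/24 / 1/2 = 5/12
P(Y=2 | obs) = 1/24 / 1/2 = 1/12
P(Y=3 | obs) = 5/24 / 1/2 = 5/12
P(Y=4 | obs) = 1/24 / 1/2 = 1/12

P(Y = 3 | obs) = 5/12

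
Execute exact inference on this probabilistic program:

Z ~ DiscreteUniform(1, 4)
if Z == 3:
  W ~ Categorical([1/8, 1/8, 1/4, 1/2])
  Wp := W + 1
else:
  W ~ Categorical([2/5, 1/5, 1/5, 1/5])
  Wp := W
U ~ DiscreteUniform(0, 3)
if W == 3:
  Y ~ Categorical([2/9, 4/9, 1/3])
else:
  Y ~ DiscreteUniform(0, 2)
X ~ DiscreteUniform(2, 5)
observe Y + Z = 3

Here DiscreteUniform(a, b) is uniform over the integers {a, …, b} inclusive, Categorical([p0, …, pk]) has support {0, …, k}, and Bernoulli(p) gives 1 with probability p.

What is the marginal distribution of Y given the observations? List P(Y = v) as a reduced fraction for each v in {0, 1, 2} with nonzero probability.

Enumerate traces; 192 have nonzero weight after conditioning:
  (Z=1, W=0, U=0, Y=2, X=2) weight 1/480
  (Z=1, W=0, U=0, Y=2, X=3) weight 1/480
  (Z=1, W=0, U=0, Y=2, X=4) weight 1/480
  (Z=1, W=0, U=0, Y=2, X=5) weight 1/480
  (Z=1, W=0, U=1, Y=2, X=2) weight 1/480
  (Z=1, W=0, U=1, Y=2, X=3) weight 1/480
  (Z=1, W=0, U=1, Y=2, X=4) weight 1/480
  (Z=1, W=0, U=1, Y=2, X=5) weight 1/480
  (Z=2, W=0, U=0, Y=1, X=2) weight 1/480
  (Z=3, W=0, U=0, Y=0, X=2) weight 1/1536
  … 182 more
Group by Y:
  weight(Y=0) = 5/72
  weight(Y=1) = 4/45
  weight(Y=2) = 1/12
Total weight = 5/72 + 4/45 + 1/12 = 29/120
P(Y=0 | obs) = 5/72 / 29/120 = 25/87
P(Y=1 | obs) = 4/45 / 29/120 = 32/87
P(Y=2 | obs) = 1/12 / 29/120 = 10/29

P(Y=0) = 25/87, P(Y=1) = 32/87, P(Y=2) = 10/29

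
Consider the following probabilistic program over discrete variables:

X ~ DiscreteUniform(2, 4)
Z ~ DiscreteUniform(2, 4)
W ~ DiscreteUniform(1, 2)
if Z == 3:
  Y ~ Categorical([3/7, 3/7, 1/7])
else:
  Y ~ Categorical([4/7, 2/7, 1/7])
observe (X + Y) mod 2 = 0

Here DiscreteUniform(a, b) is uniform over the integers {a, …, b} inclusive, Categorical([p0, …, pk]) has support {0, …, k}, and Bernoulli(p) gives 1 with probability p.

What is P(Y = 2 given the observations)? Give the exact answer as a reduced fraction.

Enumerate traces; 30 have nonzero weight after conditioning:
  (X=2, Z=2, W=1, Y=0) weight 2/63
  (X=2, Z=2, W=1, Y=2) weight 1/126
  (X=2, Z=2, W=2, Y=0) weight 2/63
  (X=2, Z=2, W=2, Y=2) weight 1/126
  (X=2, Z=3, W=1, Y=0) weight 1/42
  (X=2, Z=3, W=1, Y=2) weight 1/126
  (X=2, Z=3, W=2, Y=0) weight 1/42
  (X=2, Z=3, W=2, Y=2) weight 1/126
  (X=3, Z=2, W=1, Y=1) weight 1/63
  … 21 more
Group by Y:
  weight(Y=0) = 22/63
  weight(Y=1) = 1/9
  weight(Y=2) = 2/21
Total weight = 22/63 + 1/9 + 2/21 = 5/9
P(Y=0 | obs) = 22/63 / 5/9 = 22/35
P(Y=1 | obs) = 1/9 / 5/9 = 1/5
P(Y=2 | obs) = 2/21 / 5/9 = 6/35

P(Y = 2 | obs) = 6/35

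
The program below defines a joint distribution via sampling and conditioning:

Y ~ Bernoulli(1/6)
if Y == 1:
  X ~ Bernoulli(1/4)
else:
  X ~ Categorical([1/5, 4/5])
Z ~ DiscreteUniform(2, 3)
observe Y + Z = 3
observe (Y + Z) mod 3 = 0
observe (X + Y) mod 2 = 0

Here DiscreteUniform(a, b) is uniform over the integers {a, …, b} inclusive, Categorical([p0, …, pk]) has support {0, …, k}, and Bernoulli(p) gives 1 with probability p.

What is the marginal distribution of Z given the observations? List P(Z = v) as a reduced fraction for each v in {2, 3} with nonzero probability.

P(Z=2) = 1/5, P(Z=3) = 4/5

Enumerate traces; 2 have nonzero weight after conditioning:
  (Y=0, X=0, Z=3) weight 1/12
  (Y=1, X=1, Z=2) weight 1/48
Group by Z:
  weight(Z=2) = 1/48
  weight(Z=3) = 1/12
Total weight = 1/48 + 1/12 = 5/48
P(Z=2 | obs) = 1/48 / 5/48 = 1/5
P(Z=3 | obs) = 1/12 / 5/48 = 4/5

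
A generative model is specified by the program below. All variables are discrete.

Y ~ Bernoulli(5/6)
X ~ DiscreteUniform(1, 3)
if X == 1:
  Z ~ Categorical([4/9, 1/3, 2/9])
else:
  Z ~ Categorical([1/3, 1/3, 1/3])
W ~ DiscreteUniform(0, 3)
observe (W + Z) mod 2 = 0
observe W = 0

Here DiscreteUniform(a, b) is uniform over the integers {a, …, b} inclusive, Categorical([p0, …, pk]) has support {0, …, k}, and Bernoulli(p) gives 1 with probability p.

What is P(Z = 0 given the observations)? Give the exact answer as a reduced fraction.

Enumerate traces; 12 have nonzero weight after conditioning:
  (Y=0, X=1, Z=0, W=0) weight 1/162
  (Y=0, X=1, Z=2, W=0) weight 1/324
  (Y=0, X=2, Z=0, W=0) weight 1/216
  (Y=0, X=2, Z=2, W=0) weight 1/216
  (Y=0, X=3, Z=0, W=0) weight 1/216
  (Y=0, X=3, Z=2, W=0) weight 1/216
  (Y=1, X=1, Z=0, W=0) weight 5/162
  (Y=1, X=1, Z=2, W=0) weight 5/324
  … 4 more
Group by Z:
  weight(Z=0) = 5/54
  weight(Z=2) = 2/27
Total weight = 5/54 + 2/27 = 1/6
P(Z=0 | obs) = 5/54 / 1/6 = 5/9
P(Z=2 | obs) = 2/27 / 1/6 = 4/9

P(Z = 0 | obs) = 5/9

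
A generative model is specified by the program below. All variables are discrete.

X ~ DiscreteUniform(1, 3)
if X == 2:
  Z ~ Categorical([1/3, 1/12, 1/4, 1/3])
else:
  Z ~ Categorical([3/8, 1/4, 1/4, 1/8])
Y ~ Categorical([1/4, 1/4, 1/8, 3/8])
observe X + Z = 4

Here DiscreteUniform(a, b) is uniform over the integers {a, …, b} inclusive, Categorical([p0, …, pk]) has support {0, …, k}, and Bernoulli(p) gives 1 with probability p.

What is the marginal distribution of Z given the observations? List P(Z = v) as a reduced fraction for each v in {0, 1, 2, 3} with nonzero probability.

P(Z=1) = 2/5, P(Z=2) = 2/5, P(Z=3) = 1/5

Enumerate traces; 12 have nonzero weight after conditioning:
  (X=1, Z=3, Y=0) weight 1/96
  (X=1, Z=3, Y=1) weight 1/96
  (X=1, Z=3, Y=2) weight 1/192
  (X=1, Z=3, Y=3) weight 1/64
  (X=2, Z=2, Y=0) weight 1/48
  (X=2, Z=2, Y=1) weight 1/48
  (X=2, Z=2, Y=2) weight 1/96
  (X=2, Z=2, Y=3) weight 1/32
  (X=3, Z=1, Y=0) weight 1/48
  … 3 more
Group by Z:
  weight(Z=1) = 1/12
  weight(Z=2) = 1/12
  weight(Z=3) = 1/24
Total weight = 1/12 + 1/12 + 1/24 = 5/24
P(Z=1 | obs) = 1/12 / 5/24 = 2/5
P(Z=2 | obs) = 1/12 / 5/24 = 2/5
P(Z=3 | obs) = 1/24 / 5/24 = 1/5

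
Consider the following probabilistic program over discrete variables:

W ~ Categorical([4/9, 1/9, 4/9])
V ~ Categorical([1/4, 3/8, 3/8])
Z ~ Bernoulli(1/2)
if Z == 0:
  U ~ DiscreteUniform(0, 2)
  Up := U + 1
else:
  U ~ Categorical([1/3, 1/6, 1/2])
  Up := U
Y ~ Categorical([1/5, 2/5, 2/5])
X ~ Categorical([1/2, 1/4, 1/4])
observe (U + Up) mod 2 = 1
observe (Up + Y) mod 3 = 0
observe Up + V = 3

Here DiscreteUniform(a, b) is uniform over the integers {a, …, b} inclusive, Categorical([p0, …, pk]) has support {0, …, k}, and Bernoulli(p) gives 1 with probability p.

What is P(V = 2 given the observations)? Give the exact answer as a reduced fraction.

P(V = 2 | obs) = 3/7

Enumerate traces; 27 have nonzero weight after conditioning:
  (W=0, V=0, Z=0, U=2, Y=0, X=0) weight 1/540
  (W=0, V=0, Z=0, U=2, Y=0, X=1) weight 1/1080
  (W=0, V=0, Z=0, U=2, Y=0, X=2) weight 1/1080
  (W=0, V=1, Z=0, U=1, Y=1, X=0) weight 1/180
  (W=0, V=1, Z=0, U=1, Y=1, X=1) weight 1/360
  (W=0, V=1, Z=0, U=1, Y=1, X=2) weight 1/360
  (W=0, V=2, Z=0, U=0, Y=2, X=0) weight 1/180
  (W=0, V=2, Z=0, U=0, Y=2, X=1) weight 1/360
  … 19 more
Group by V:
  weight(V=0) = 1/120
  weight(V=1) = 1/40
  weight(V=2) = 1/40
Total weight = 1/120 + 1/40 + 1/40 = 7/120
P(V=0 | obs) = 1/120 / 7/120 = 1/7
P(V=1 | obs) = 1/40 / 7/120 = 3/7
P(V=2 | obs) = 1/40 / 7/120 = 3/7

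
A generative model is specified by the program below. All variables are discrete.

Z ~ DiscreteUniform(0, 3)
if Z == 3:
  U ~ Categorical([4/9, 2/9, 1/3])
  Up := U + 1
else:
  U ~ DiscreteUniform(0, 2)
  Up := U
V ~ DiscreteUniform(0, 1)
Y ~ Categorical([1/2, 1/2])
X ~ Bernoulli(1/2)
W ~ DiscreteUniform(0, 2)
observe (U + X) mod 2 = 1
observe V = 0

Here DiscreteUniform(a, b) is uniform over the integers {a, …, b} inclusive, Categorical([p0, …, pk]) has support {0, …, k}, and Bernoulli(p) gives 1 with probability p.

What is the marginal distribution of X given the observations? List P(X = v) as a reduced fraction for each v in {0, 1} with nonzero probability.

Enumerate traces; 72 have nonzero weight after conditioning:
  (Z=0, U=0, V=0, Y=0, X=1, W=0) weight 1/288
  (Z=0, U=0, V=0, Y=0, X=1, W=1) weight 1/288
  (Z=0, U=0, V=0, Y=0, X=1, W=2) weight 1/288
  (Z=0, U=0, V=0, Y=1, X=1, W=0) weight 1/288
  (Z=0, U=0, V=0, Y=1, X=1, W=1) weight 1/288
  (Z=0, U=0, V=0, Y=1, X=1, W=2) weight 1/288
  (Z=0, U=1, V=0, Y=0, X=0, W=0) weight 1/288
  (Z=0, U=1, V=0, Y=0, X=0, W=1) weight 1/288
  … 64 more
Group by X:
  weight(X=0) = 11/144
  weight(X=1) = 25/144
Total weight = 11/144 + 25/144 = 1/4
P(X=0 | obs) = 11/144 / 1/4 = 11/36
P(X=1 | obs) = 25/144 / 1/4 = 25/36

P(X=0) = 11/36, P(X=1) = 25/36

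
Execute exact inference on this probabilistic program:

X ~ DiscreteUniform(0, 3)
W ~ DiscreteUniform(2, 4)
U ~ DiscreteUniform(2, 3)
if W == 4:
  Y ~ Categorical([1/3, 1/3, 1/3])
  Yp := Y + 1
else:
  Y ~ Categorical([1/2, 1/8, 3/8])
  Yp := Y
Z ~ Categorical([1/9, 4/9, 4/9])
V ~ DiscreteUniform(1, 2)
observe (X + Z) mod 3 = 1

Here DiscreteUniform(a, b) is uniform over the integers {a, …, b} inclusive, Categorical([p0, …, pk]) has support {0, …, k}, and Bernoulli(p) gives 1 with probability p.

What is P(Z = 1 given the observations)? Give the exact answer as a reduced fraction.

P(Z = 1 | obs) = 8/13

Enumerate traces; 144 have nonzero weight after conditioning:
  (X=0, W=2, U=2, Y=0, Z=1, V=1) weight 1/216
  (X=0, W=2, U=2, Y=0, Z=1, V=2) weight 1/216
  (X=0, W=2, U=2, Y=1, Z=1, V=1) weight 1/864
  (X=0, W=2, U=2, Y=1, Z=1, V=2) weight 1/864
  (X=0, W=2, U=2, Y=2, Z=1, V=1) weight 1/288
  (X=0, W=2, U=2, Y=2, Z=1, V=2) weight 1/288
  (X=0, W=2, U=3, Y=0, Z=1, V=1) weight 1/216
  (X=0, W=2, U=3, Y=0, Z=1, V=2) weight 1/216
  (X=1, W=2, U=2, Y=0, Z=0, V=1) weight 1/864
  (X=2, W=2, U=2, Y=0, Z=2, V=1) weight 1/216
  … 134 more
Group by Z:
  weight(Z=0) = 1/36
  weight(Z=1) = 2/9
  weight(Z=2) = 1/9
Total weight = 1/36 + 2/9 + 1/9 = 13/36
P(Z=0 | obs) = 1/36 / 13/36 = 1/13
P(Z=1 | obs) = 2/9 / 13/36 = 8/13
P(Z=2 | obs) = 1/9 / 13/36 = 4/13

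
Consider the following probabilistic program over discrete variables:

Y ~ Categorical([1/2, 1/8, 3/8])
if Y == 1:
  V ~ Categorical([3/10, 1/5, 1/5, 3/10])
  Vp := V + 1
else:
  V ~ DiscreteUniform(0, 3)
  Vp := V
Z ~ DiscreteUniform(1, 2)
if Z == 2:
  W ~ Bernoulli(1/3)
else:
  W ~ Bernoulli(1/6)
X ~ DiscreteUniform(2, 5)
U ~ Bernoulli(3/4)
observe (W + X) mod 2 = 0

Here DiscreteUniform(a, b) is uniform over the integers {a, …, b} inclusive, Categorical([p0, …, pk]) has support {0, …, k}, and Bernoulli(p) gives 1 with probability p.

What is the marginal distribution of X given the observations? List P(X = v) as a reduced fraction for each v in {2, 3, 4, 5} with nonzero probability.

P(X=2) = 3/8, P(X=3) = 1/8, P(X=4) = 3/8, P(X=5) = 1/8

Enumerate traces; 192 have nonzero weight after conditioning:
  (Y=0, V=0, Z=1, W=0, X=2, U=0) weight 5/1536
  (Y=0, V=0, Z=1, W=0, X=2, U=1) weight 5/512
  (Y=0, V=0, Z=1, W=0, X=4, U=0) weight 5/1536
  (Y=0, V=0, Z=1, W=0, X=4, U=1) weight 5/512
  (Y=0, V=0, Z=1, W=1, X=3, U=0) weight 1/1536
  (Y=0, V=0, Z=1, W=1, X=3, U=1) weight 1/512
  (Y=0, V=0, Z=1, W=1, X=5, U=0) weight 1/1536
  (Y=0, V=0, Z=1, W=1, X=5, U=1) weight 1/512
  … 184 more
Group by X:
  weight(X=2) = 3/16
  weight(X=3) = 1/16
  weight(X=4) = 3/16
  weight(X=5) = 1/16
Total weight = 3/16 + 1/16 + 3/16 + 1/16 = 1/2
P(X=2 | obs) = 3/16 / 1/2 = 3/8
P(X=3 | obs) = 1/16 / 1/2 = 1/8
P(X=4 | obs) = 3/16 / 1/2 = 3/8
P(X=5 | obs) = 1/16 / 1/2 = 1/8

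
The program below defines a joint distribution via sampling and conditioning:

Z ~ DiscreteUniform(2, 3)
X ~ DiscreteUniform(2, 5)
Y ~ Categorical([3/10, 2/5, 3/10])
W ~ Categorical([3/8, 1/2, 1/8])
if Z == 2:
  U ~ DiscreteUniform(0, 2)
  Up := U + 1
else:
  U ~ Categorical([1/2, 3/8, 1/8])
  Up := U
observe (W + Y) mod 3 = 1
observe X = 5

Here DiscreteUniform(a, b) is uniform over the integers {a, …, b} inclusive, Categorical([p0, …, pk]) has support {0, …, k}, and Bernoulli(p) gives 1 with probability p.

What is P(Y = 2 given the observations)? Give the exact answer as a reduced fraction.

Enumerate traces; 18 have nonzero weight after conditioning:
  (Z=2, X=5, Y=0, W=1, U=0) weight 1/160
  (Z=2, X=5, Y=0, W=1, U=1) weight 1/160
  (Z=2, X=5, Y=0, W=1, U=2) weight 1/160
  (Z=2, X=5, Y=1, W=0, U=0) weight 1/160
  (Z=2, X=5, Y=1, W=0, U=1) weight 1/160
  (Z=2, X=5, Y=1, W=0, U=2) weight 1/160
  (Z=2, X=5, Y=2, W=2, U=0) weight 1/640
  (Z=2, X=5, Y=2, W=2, U=1) weight 1/640
  … 10 more
Group by Y:
  weight(Y=0) = 3/80
  weight(Y=1) = 3/80
  weight(Y=2) = 3/320
Total weight = 3/80 + 3/80 + 3/320 = 27/320
P(Y=0 | obs) = 3/80 / 27/320 = 4/9
P(Y=1 | obs) = 3/80 / 27/320 = 4/9
P(Y=2 | obs) = 3/320 / 27/320 = 1/9

P(Y = 2 | obs) = 1/9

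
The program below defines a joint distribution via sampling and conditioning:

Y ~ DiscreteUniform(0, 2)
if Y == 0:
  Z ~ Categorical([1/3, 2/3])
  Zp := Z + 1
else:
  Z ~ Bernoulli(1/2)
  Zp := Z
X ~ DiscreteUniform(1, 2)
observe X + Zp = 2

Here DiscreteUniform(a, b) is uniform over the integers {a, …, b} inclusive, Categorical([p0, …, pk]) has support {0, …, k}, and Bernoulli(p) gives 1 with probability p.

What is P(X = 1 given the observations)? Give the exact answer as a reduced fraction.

P(X = 1 | obs) = 4/7

Enumerate traces; 5 have nonzero weight after conditioning:
  (Y=0, Z=0, X=1) weight 1/18
  (Y=1, Z=0, X=2) weight 1/12
  (Y=1, Z=1, X=1) weight 1/12
  (Y=2, Z=0, X=2) weight 1/12
  (Y=2, Z=1, X=1) weight 1/12
Group by X:
  weight(X=1) = 2/9
  weight(X=2) = 1/6
Total weight = 2/9 + 1/6 = 7/18
P(X=1 | obs) = 2/9 / 7/18 = 4/7
P(X=2 | obs) = 1/6 / 7/18 = 3/7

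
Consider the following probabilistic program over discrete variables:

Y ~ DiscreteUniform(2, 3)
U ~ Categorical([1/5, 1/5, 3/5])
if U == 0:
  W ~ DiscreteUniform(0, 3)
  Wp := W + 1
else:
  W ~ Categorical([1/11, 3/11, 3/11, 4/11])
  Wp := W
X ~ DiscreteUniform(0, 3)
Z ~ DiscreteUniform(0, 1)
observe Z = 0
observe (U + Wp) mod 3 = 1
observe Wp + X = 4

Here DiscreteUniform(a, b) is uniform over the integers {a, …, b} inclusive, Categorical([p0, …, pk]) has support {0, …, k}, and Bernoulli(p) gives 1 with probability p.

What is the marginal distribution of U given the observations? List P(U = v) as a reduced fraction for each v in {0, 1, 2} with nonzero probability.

P(U=0) = 11/37, P(U=1) = 8/37, P(U=2) = 18/37

Enumerate traces; 8 have nonzero weight after conditioning:
  (Y=2, U=0, W=0, X=3, Z=0) weight 1/320
  (Y=2, U=0, W=3, X=0, Z=0) weight 1/320
  (Y=2, U=1, W=3, X=1, Z=0) weight 1/220
  (Y=2, U=2, W=2, X=2, Z=0) weight 9/880
  (Y=3, U=0, W=0, X=3, Z=0) weight 1/320
  (Y=3, U=0, W=3, X=0, Z=0) weight 1/320
  (Y=3, U=1, W=3, X=1, Z=0) weight 1/220
  (Y=3, U=2, W=2, X=2, Z=0) weight 9/880
Group by U:
  weight(U=0) = 1/80
  weight(U=1) = 1/110
  weight(U=2) = 9/440
Total weight = 1/80 + 1/110 + 9/440 = 37/880
P(U=0 | obs) = 1/80 / 37/880 = 11/37
P(U=1 | obs) = 1/110 / 37/880 = 8/37
P(U=2 | obs) = 9/440 / 37/880 = 18/37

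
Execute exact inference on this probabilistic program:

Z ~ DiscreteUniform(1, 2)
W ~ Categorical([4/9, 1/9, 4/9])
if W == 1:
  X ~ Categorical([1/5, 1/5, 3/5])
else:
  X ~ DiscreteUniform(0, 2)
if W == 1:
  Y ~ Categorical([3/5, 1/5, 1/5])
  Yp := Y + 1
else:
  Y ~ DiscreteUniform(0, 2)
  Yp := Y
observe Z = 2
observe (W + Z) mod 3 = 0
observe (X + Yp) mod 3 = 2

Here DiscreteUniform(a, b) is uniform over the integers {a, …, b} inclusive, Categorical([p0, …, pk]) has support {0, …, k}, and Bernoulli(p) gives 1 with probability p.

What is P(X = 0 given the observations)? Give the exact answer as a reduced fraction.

P(X = 0 | obs) = 1/7

Enumerate traces; 3 have nonzero weight after conditioning:
  (Z=2, W=1, X=0, Y=1) weight 1/450
  (Z=2, W=1, X=1, Y=0) weight 1/150
  (Z=2, W=1, X=2, Y=2) weight 1/150
Group by X:
  weight(X=0) = 1/450
  weight(X=1) = 1/150
  weight(X=2) = 1/150
Total weight = 1/450 + 1/150 + 1/150 = 7/450
P(X=0 | obs) = 1/450 / 7/450 = 1/7
P(X=1 | obs) = 1/150 / 7/450 = 3/7
P(X=2 | obs) = 1/150 / 7/450 = 3/7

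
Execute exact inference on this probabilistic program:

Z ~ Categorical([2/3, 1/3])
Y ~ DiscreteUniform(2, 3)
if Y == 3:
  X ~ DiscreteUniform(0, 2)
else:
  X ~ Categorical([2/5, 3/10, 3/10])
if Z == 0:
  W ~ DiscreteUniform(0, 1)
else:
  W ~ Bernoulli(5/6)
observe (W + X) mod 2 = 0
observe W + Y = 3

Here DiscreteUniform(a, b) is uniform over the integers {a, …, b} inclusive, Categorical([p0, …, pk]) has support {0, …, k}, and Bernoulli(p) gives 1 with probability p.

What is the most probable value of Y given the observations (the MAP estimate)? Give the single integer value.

Enumerate traces; 6 have nonzero weight after conditioning:
  (Z=0, Y=2, X=1, W=1) weight 1/20
  (Z=0, Y=3, X=0, W=0) weight 1/18
  (Z=0, Y=3, X=2, W=0) weight 1/18
  (Z=1, Y=2, X=1, W=1) weight 1/24
  (Z=1, Y=3, X=0, W=0) weight 1/108
  (Z=1, Y=3, X=2, W=0) weight 1/108
Group by Y:
  weight(Y=2) = 11/120
  weight(Y=3) = 7/54
Total weight = 11/120 + 7/54 = 239/1080
P(Y=2 | obs) = 11/120 / 239/1080 = 99/239
P(Y=3 | obs) = 7/54 / 239/1080 = 140/239
argmax = 3

argmax_v P(Y = v | obs) = 3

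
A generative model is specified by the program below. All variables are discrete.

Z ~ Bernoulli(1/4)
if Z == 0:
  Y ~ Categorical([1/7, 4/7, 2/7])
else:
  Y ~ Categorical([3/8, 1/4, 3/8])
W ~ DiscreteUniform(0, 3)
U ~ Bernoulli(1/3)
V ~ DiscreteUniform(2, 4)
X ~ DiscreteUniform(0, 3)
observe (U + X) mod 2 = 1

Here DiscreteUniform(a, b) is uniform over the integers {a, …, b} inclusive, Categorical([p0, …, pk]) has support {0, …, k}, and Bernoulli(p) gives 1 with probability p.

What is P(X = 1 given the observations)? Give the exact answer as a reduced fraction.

P(X = 1 | obs) = 1/3

Enumerate traces; 288 have nonzero weight after conditioning:
  (Z=0, Y=0, W=0, U=0, V=2, X=1) weight 1/672
  (Z=0, Y=0, W=0, U=0, V=2, X=3) weight 1/672
  (Z=0, Y=0, W=0, U=0, V=3, X=1) weight 1/672
  (Z=0, Y=0, W=0, U=0, V=3, X=3) weight 1/672
  (Z=0, Y=0, W=0, U=0, V=4, X=1) weight 1/672
  (Z=0, Y=0, W=0, U=0, V=4, X=3) weight 1/672
  (Z=0, Y=0, W=0, U=1, V=2, X=0) weight 1/1344
  (Z=0, Y=0, W=0, U=1, V=2, X=2) weight 1/1344
  … 280 more
Group by X:
  weight(X=0) = 1/12
  weight(X=1) = 1/6
  weight(X=2) = 1/12
  weight(X=3) = 1/6
Total weight = 1/12 + 1/6 + 1/12 + 1/6 = 1/2
P(X=0 | obs) = 1/12 / 1/2 = 1/6
P(X=1 | obs) = 1/6 / 1/2 = 1/3
P(X=2 | obs) = 1/12 / 1/2 = 1/6
P(X=3 | obs) = 1/6 / 1/2 = 1/3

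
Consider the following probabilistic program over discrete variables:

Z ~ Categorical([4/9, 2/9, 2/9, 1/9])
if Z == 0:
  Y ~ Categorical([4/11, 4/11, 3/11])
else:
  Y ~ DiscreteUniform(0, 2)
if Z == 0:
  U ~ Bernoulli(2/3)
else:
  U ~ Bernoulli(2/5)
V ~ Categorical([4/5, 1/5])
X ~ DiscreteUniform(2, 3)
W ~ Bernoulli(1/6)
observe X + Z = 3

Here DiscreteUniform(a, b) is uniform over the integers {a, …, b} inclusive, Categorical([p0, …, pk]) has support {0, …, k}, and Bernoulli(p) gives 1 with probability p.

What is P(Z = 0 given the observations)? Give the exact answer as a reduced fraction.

P(Z = 0 | obs) = 2/3

Enumerate traces; 48 have nonzero weight after conditioning:
  (Z=0, Y=0, U=0, V=0, X=3, W=0) weight 16/891
  (Z=0, Y=0, U=0, V=0, X=3, W=1) weight 16/4455
  (Z=0, Y=0, U=0, V=1, X=3, W=0) weight 4/891
  (Z=0, Y=0, U=0, V=1, X=3, W=1) weight 4/4455
  (Z=0, Y=0, U=1, V=0, X=3, W=0) weight 32/891
  (Z=0, Y=0, U=1, V=0, X=3, W=1) weight 32/4455
  (Z=0, Y=0, U=1, V=1, X=3, W=0) weight 8/891
  (Z=0, Y=0, U=1, V=1, X=3, W=1) weight 8/4455
  (Z=1, Y=0, U=0, V=0, X=2, W=0) weight 2/135
  … 39 more
Group by Z:
  weight(Z=0) = 2/9
  weight(Z=1) = 1/9
Total weight = 2/9 + 1/9 = 1/3
P(Z=0 | obs) = 2/9 / 1/3 = 2/3
P(Z=1 | obs) = 1/9 / 1/3 = 1/3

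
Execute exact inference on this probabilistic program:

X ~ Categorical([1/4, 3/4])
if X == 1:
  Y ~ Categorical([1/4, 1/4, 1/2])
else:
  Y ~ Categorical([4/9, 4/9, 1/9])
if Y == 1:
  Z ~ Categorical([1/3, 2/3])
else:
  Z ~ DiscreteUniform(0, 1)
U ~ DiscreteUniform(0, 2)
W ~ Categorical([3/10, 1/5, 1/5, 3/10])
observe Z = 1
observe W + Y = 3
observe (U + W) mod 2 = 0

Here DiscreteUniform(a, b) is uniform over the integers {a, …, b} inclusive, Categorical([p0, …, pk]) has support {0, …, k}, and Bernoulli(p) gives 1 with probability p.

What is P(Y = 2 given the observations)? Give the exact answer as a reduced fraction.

Enumerate traces; 8 have nonzero weight after conditioning:
  (X=0, Y=0, Z=1, U=1, W=3) weight 1/180
  (X=0, Y=1, Z=1, U=0, W=2) weight 2/405
  (X=0, Y=1, Z=1, U=2, W=2) weight 2/405
  (X=0, Y=2, Z=1, U=1, W=1) weight 1/1080
  (X=1, Y=0, Z=1, U=1, W=3) weight 3/320
  (X=1, Y=1, Z=1, U=0, W=2) weight 1/120
  (X=1, Y=1, Z=1, U=2, W=2) weight 1/120
  (X=1, Y=2, Z=1, U=1, W=1) weight 1/80
Group by Y:
  weight(Y=0) = 43/2880
  weight(Y=1) = 43/1620
  weight(Y=2) = 29/2160
Total weight = 43/2880 + 43/1620 + 29/2160 = 1423/25920
P(Y=0 | obs) = 43/2880 / 1423/25920 = 387/1423
P(Y=1 | obs) = 43/1620 / 1423/25920 = 688/1423
P(Y=2 | obs) = 29/2160 / 1423/25920 = 348/1423

P(Y = 2 | obs) = 348/1423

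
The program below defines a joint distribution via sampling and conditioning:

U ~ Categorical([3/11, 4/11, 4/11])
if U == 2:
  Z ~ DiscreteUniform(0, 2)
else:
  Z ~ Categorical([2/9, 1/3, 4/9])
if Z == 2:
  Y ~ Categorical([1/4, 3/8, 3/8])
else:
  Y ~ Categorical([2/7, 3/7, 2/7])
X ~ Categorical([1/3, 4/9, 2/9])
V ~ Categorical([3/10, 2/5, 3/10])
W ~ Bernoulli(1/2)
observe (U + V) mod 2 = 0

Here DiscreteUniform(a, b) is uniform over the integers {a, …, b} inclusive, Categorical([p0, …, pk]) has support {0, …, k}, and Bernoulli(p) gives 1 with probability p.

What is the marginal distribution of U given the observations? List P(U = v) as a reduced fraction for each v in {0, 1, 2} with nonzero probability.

Enumerate traces; 270 have nonzero weight after conditioning:
  (U=0, Z=0, Y=0, X=0, V=0, W=0) weight 1/1155
  (U=0, Z=0, Y=0, X=0, V=0, W=1) weight 1/1155
  (U=0, Z=0, Y=0, X=0, V=2, W=0) weight 1/1155
  (U=0, Z=0, Y=0, X=0, V=2, W=1) weight 1/1155
  (U=0, Z=0, Y=0, X=1, V=0, W=0) weight 4/3465
  (U=0, Z=0, Y=0, X=1, V=0, W=1) weight 4/3465
  (U=0, Z=0, Y=0, X=1, V=2, W=0) weight 4/3465
  (U=0, Z=0, Y=0, X=1, V=2, W=1) weight 4/3465
  (U=1, Z=0, Y=0, X=0, V=1, W=0) weight 16/10395
  (U=2, Z=0, Y=0, X=0, V=0, W=0) weight 2/1155
  … 260 more
Group by U:
  weight(U=0) = 9/55
  weight(U=1) = 8/55
  weight(U=2) = 12/55
Total weight = 9/55 + 8/55 + 12/55 = 29/55
P(U=0 | obs) = 9/55 / 29/55 = 9/29
P(U=1 | obs) = 8/55 / 29/55 = 8/29
P(U=2 | obs) = 12/55 / 29/55 = 12/29

P(U=0) = 9/29, P(U=1) = 8/29, P(U=2) = 12/29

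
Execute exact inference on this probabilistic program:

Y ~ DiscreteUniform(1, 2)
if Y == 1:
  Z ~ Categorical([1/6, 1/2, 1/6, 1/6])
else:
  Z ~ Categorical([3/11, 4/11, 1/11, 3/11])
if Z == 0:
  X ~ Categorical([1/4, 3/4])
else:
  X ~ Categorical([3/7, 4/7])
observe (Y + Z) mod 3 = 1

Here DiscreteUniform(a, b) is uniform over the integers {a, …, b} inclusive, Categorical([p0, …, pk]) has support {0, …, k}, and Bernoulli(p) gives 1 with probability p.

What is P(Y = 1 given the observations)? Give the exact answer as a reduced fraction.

P(Y = 1 | obs) = 11/14

Enumerate traces; 6 have nonzero weight after conditioning:
  (Y=1, Z=0, X=0) weight 1/48
  (Y=1, Z=0, X=1) weight 1/16
  (Y=1, Z=3, X=0) weight 1/28
  (Y=1, Z=3, X=1) weight 1/21
  (Y=2, Z=2, X=0) weight 3/154
  (Y=2, Z=2, X=1) weight 2/77
Group by Y:
  weight(Y=1) = 1/6
  weight(Y=2) = 1/22
Total weight = 1/6 + 1/22 = 7/33
P(Y=1 | obs) = 1/6 / 7/33 = 11/14
P(Y=2 | obs) = 1/22 / 7/33 = 3/14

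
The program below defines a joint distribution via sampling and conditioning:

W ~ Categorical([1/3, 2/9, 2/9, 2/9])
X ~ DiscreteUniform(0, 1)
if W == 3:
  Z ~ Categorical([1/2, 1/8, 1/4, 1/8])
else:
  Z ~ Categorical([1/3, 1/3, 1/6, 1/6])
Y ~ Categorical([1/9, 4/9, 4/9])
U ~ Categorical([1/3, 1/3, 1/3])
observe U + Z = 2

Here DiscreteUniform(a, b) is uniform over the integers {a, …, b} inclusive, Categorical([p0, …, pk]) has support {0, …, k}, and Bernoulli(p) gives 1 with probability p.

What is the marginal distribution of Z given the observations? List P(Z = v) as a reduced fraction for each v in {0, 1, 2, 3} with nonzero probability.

P(Z=0) = 40/91, P(Z=1) = 31/91, P(Z=2) = 20/91

Enumerate traces; 72 have nonzero weight after conditioning:
  (W=0, X=0, Z=0, Y=0, U=2) weight 1/486
  (W=0, X=0, Z=0, Y=1, U=2) weight 2/243
  (W=0, X=0, Z=0, Y=2, U=2) weight 2/243
  (W=0, X=0, Z=1, Y=0, U=1) weight 1/486
  (W=0, X=0, Z=1, Y=1, U=1) weight 2/243
  (W=0, X=0, Z=1, Y=2, U=1) weight 2/243
  (W=0, X=0, Z=2, Y=0, U=0) weight 1/972
  (W=0, X=0, Z=2, Y=1, U=0) weight 1/243
  … 64 more
Group by Z:
  weight(Z=0) = 10/81
  weight(Z=1) = 31/324
  weight(Z=2) = 5/81
Total weight = 10/81 + 31/324 + 5/81 = 91/324
P(Z=0 | obs) = 10/81 / 91/324 = 40/91
P(Z=1 | obs) = 31/324 / 91/324 = 31/91
P(Z=2 | obs) = 5/81 / 91/324 = 20/91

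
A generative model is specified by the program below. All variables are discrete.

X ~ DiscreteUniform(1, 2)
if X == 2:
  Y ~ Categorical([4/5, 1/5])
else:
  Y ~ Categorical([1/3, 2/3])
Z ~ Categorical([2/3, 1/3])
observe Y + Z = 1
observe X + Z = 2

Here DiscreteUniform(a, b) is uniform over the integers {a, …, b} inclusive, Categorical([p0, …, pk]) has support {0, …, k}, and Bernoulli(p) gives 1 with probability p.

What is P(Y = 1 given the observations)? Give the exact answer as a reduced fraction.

P(Y = 1 | obs) = 6/11

Enumerate traces; 2 have nonzero weight after conditioning:
  (X=1, Y=0, Z=1) weight 1/18
  (X=2, Y=1, Z=0) weight 1/15
Group by Y:
  weight(Y=0) = 1/18
  weight(Y=1) = 1/15
Total weight = 1/18 + 1/15 = 11/90
P(Y=0 | obs) = 1/18 / 11/90 = 5/11
P(Y=1 | obs) = 1/15 / 11/90 = 6/11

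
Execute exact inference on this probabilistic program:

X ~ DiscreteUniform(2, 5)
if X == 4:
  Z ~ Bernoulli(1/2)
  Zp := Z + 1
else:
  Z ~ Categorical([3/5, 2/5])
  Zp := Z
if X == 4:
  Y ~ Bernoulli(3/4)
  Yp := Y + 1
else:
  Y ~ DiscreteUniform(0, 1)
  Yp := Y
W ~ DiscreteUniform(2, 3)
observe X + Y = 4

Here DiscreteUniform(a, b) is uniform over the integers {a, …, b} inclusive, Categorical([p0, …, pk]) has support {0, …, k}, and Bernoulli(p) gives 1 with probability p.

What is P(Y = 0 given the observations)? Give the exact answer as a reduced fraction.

Enumerate traces; 8 have nonzero weight after conditioning:
  (X=3, Z=0, Y=1, W=2) weight 3/80
  (X=3, Z=0, Y=1, W=3) weight 3/80
  (X=3, Z=1, Y=1, W=2) weight 1/40
  (X=3, Z=1, Y=1, W=3) weight 1/40
  (X=4, Z=0, Y=0, W=2) weight 1/64
  (X=4, Z=0, Y=0, W=3) weight 1/64
  (X=4, Z=1, Y=0, W=2) weight 1/64
  (X=4, Z=1, Y=0, W=3) weight 1/64
Group by Y:
  weight(Y=0) = 1/16
  weight(Y=1) = 1/8
Total weight = 1/16 + 1/8 = 3/16
P(Y=0 | obs) = 1/16 / 3/16 = 1/3
P(Y=1 | obs) = 1/8 / 3/16 = 2/3

P(Y = 0 | obs) = 1/3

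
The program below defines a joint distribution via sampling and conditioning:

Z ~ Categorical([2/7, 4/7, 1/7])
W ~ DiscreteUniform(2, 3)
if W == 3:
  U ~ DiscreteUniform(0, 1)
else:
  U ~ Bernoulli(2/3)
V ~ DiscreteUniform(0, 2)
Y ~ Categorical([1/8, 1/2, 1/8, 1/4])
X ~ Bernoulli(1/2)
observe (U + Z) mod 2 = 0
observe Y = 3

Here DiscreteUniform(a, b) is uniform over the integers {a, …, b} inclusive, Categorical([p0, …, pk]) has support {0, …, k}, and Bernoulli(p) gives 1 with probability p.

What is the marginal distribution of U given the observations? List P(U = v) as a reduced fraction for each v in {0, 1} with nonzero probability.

P(U=0) = 15/43, P(U=1) = 28/43

Enumerate traces; 36 have nonzero weight after conditioning:
  (Z=0, W=2, U=0, V=0, Y=3, X=0) weight 1/504
  (Z=0, W=2, U=0, V=0, Y=3, X=1) weight 1/504
  (Z=0, W=2, U=0, V=1, Y=3, X=0) weight 1/504
  (Z=0, W=2, U=0, V=1, Y=3, X=1) weight 1/504
  (Z=0, W=2, U=0, V=2, Y=3, X=0) weight 1/504
  (Z=0, W=2, U=0, V=2, Y=3, X=1) weight 1/504
  (Z=0, W=3, U=0, V=0, Y=3, X=0) weight 1/336
  (Z=0, W=3, U=0, V=0, Y=3, X=1) weight 1/336
  (Z=1, W=2, U=1, V=0, Y=3, X=0) weight 1/126
  … 27 more
Group by U:
  weight(U=0) = 5/112
  weight(U=1) = 1/12
Total weight = 5/112 + 1/12 = 43/336
P(U=0 | obs) = 5/112 / 43/336 = 15/43
P(U=1 | obs) = 1/12 / 43/336 = 28/43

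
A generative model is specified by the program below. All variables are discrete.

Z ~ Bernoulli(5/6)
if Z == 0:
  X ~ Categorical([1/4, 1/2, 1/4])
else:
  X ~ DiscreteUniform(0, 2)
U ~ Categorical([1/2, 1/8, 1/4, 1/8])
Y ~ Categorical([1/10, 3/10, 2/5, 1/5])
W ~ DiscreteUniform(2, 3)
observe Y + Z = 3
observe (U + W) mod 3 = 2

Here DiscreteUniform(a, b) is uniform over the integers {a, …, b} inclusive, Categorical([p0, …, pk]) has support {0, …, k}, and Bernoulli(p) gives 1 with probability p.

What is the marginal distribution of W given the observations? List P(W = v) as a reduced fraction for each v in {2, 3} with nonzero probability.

P(W=2) = 5/7, P(W=3) = 2/7

Enumerate traces; 18 have nonzero weight after conditioning:
  (Z=0, X=0, U=0, Y=3, W=2) weight 1/480
  (Z=0, X=0, U=2, Y=3, W=3) weight 1/960
  (Z=0, X=0, U=3, Y=3, W=2) weight 1/1920
  (Z=0, X=1, U=0, Y=3, W=2) weight 1/240
  (Z=0, X=1, U=2, Y=3, W=3) weight 1/480
  (Z=0, X=1, U=3, Y=3, W=2) weight 1/960
  (Z=0, X=2, U=0, Y=3, W=2) weight 1/480
  (Z=0, X=2, U=2, Y=3, W=3) weight 1/960
  … 10 more
Group by W:
  weight(W=2) = 11/96
  weight(W=3) = 11/240
Total weight = 11/96 + 11/240 = 77/480
P(W=2 | obs) = 11/96 / 77/480 = 5/7
P(W=3 | obs) = 11/240 / 77/480 = 2/7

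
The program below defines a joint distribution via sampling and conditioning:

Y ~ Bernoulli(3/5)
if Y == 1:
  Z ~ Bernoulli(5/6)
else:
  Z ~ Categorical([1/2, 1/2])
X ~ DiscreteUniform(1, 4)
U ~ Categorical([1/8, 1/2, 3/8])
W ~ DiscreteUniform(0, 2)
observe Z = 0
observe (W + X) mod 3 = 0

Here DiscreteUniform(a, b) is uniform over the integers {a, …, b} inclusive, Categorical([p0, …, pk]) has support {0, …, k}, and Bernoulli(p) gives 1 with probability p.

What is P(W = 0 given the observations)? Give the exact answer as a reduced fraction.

P(W = 0 | obs) = 1/4

Enumerate traces; 24 have nonzero weight after conditioning:
  (Y=0, Z=0, X=1, U=0, W=2) weight 1/480
  (Y=0, Z=0, X=1, U=1, W=2) weight 1/120
  (Y=0, Z=0, X=1, U=2, W=2) weight 1/160
  (Y=0, Z=0, X=2, U=0, W=1) weight 1/480
  (Y=0, Z=0, X=2, U=1, W=1) weight 1/120
  (Y=0, Z=0, X=2, U=2, W=1) weight 1/160
  (Y=0, Z=0, X=3, U=0, W=0) weight 1/480
  (Y=0, Z=0, X=3, U=1, W=0) weight 1/120
  … 16 more
Group by W:
  weight(W=0) = 1/40
  weight(W=1) = 1/40
  weight(W=2) = 1/20
Total weight = 1/40 + 1/40 + 1/20 = 1/10
P(W=0 | obs) = 1/40 / 1/10 = 1/4
P(W=1 | obs) = 1/40 / 1/10 = 1/4
P(W=2 | obs) = 1/20 / 1/10 = 1/2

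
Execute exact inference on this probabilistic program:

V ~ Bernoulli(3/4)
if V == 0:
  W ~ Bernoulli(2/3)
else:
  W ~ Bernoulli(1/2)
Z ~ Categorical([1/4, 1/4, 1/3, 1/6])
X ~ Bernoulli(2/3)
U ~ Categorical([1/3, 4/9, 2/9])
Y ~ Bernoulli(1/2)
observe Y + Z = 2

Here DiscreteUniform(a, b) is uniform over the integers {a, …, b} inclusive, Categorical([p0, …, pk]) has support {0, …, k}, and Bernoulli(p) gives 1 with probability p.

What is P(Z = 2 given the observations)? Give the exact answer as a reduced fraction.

P(Z = 2 | obs) = 4/7

Enumerate traces; 48 have nonzero weight after conditioning:
  (V=0, W=0, Z=1, X=0, U=0, Y=1) weight 1/864
  (V=0, W=0, Z=1, X=0, U=1, Y=1) weight 1/648
  (V=0, W=0, Z=1, X=0, U=2, Y=1) weight 1/1296
  (V=0, W=0, Z=1, X=1, U=0, Y=1) weight 1/432
  (V=0, W=0, Z=1, X=1, U=1, Y=1) weight 1/324
  (V=0, W=0, Z=1, X=1, U=2, Y=1) weight 1/648
  (V=0, W=0, Z=2, X=0, U=0, Y=0) weight 1/648
  (V=0, W=0, Z=2, X=0, U=1, Y=0) weight 1/486
  … 40 more
Group by Z:
  weight(Z=1) = 1/8
  weight(Z=2) = 1/6
Total weight = 1/8 + 1/6 = 7/24
P(Z=1 | obs) = 1/8 / 7/24 = 3/7
P(Z=2 | obs) = 1/6 / 7/24 = 4/7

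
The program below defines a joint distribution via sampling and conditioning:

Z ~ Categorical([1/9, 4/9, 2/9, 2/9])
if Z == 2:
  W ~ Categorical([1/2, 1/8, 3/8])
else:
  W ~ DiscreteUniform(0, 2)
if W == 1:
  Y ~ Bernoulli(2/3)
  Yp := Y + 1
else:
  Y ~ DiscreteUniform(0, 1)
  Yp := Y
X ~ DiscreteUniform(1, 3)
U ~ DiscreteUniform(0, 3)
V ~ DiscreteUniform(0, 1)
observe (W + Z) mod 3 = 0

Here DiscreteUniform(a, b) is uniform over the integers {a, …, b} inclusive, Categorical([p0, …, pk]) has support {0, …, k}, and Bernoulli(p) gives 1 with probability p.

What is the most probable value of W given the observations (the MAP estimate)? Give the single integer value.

Enumerate traces; 192 have nonzero weight after conditioning:
  (Z=0, W=0, Y=0, X=1, U=0, V=0) weight 1/1296
  (Z=0, W=0, Y=0, X=1, U=0, V=1) weight 1/1296
  (Z=0, W=0, Y=0, X=1, U=1, V=0) weight 1/1296
  (Z=0, W=0, Y=0, X=1, U=1, V=1) weight 1/1296
  (Z=0, W=0, Y=0, X=1, U=2, V=0) weight 1/1296
  (Z=0, W=0, Y=0, X=1, U=2, V=1) weight 1/1296
  (Z=0, W=0, Y=0, X=1, U=3, V=0) weight 1/1296
  (Z=0, W=0, Y=0, X=1, U=3, V=1) weight 1/1296
  (Z=1, W=2, Y=0, X=1, U=0, V=0) weight 1/324
  (Z=2, W=1, Y=0, X=1, U=0, V=0) weight 1/2592
  … 182 more
Group by W:
  weight(W=0) = 1/9
  weight(W=1) = 1/36
  weight(W=2) = 4/27
Total weight = 1/9 + 1/36 + 4/27 = 31/108
P(W=0 | obs) = 1/9 / 31/108 = 12/31
P(W=1 | obs) = 1/36 / 31/108 = 3/31
P(W=2 | obs) = 4/27 / 31/108 = 16/31
argmax = 2

argmax_v P(W = v | obs) = 2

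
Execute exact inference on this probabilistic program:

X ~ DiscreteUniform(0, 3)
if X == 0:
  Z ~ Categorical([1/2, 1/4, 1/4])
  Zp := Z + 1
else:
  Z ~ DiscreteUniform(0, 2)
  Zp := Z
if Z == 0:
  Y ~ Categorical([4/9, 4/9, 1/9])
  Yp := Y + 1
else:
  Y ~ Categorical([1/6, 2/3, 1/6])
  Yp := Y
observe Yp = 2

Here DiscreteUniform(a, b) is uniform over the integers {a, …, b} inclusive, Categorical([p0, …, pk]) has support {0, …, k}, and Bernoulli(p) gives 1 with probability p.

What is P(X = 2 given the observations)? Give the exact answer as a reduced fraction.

Enumerate traces; 12 have nonzero weight after conditioning:
  (X=0, Z=0, Y=1) weight 1/18
  (X=0, Z=1, Y=2) weight 1/96
  (X=0, Z=2, Y=2) weight 1/96
  (X=1, Z=0, Y=1) weight 1/27
  (X=1, Z=1, Y=2) weight 1/72
  (X=1, Z=2, Y=2) weight 1/72
  (X=2, Z=0, Y=1) weight 1/27
  (X=2, Z=1, Y=2) weight 1/72
  (X=3, Z=0, Y=1) weight 1/27
  … 3 more
Group by X:
  weight(X=0) = 11/144
  weight(X=1) = 7/108
  weight(X=2) = 7/108
  weight(X=3) = 7/108
Total weight = 11/144 + 7/108 + 7/108 + 7/108 = 13/48
P(X=0 | obs) = 11/144 / 13/48 = 11/39
P(X=1 | obs) = 7/108 / 13/48 = 28/117
P(X=2 | obs) = 7/108 / 13/48 = 28/117
P(X=3 | obs) = 7/108 / 13/48 = 28/117

P(X = 2 | obs) = 28/117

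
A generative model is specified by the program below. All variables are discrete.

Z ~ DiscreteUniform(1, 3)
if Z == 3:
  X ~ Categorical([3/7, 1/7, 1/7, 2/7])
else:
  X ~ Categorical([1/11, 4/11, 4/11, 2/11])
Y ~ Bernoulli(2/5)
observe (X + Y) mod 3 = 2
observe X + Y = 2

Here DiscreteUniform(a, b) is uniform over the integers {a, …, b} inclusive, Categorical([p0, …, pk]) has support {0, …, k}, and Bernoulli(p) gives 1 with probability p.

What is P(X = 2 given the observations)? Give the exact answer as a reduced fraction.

Enumerate traces; 6 have nonzero weight after conditioning:
  (Z=1, X=1, Y=1) weight 8/165
  (Z=1, X=2, Y=0) weight 4/55
  (Z=2, X=1, Y=1) weight 8/165
  (Z=2, X=2, Y=0) weight 4/55
  (Z=3, X=1, Y=1) weight 2/105
  (Z=3, X=2, Y=0) weight 1/35
Group by X:
  weight(X=1) = 134/1155
  weight(X=2) = 67/385
Total weight = 134/1155 + 67/385 = 67/231
P(X=1 | obs) = 134/1155 / 67/231 = 2/5
P(X=2 | obs) = 67/385 / 67/231 = 3/5

P(X = 2 | obs) = 3/5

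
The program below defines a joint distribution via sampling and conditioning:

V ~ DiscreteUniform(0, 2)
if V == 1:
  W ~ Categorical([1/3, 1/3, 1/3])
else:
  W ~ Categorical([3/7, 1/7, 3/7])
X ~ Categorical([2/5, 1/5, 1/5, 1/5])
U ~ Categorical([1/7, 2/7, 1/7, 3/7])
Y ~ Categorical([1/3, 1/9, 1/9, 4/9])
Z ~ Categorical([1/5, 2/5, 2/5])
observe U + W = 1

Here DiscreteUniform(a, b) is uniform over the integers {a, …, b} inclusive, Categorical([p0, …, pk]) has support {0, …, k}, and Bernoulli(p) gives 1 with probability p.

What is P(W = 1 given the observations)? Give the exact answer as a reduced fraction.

Enumerate traces; 288 have nonzero weight after conditioning:
  (V=0, W=0, X=0, U=1, Y=0, Z=0) weight 4/3675
  (V=0, W=0, X=0, U=1, Y=0, Z=1) weight 8/3675
  (V=0, W=0, X=0, U=1, Y=0, Z=2) weight 8/3675
  (V=0, W=0, X=0, U=1, Y=1, Z=0) weight 4/11025
  (V=0, W=0, X=0, U=1, Y=1, Z=1) weight 8/11025
  (V=0, W=0, X=0, U=1, Y=1, Z=2) weight 8/11025
  (V=0, W=0, X=0, U=1, Y=2, Z=0) weight 4/11025
  (V=0, W=0, X=0, U=1, Y=2, Z=1) weight 8/11025
  (V=0, W=1, X=0, U=0, Y=0, Z=0) weight 2/11025
  … 279 more
Group by W:
  weight(W=0) = 50/441
  weight(W=1) = 13/441
Total weight = 50/441 + 13/441 = 1/7
P(W=0 | obs) = 50/441 / 1/7 = 50/63
P(W=1 | obs) = 13/441 / 1/7 = 13/63

P(W = 1 | obs) = 13/63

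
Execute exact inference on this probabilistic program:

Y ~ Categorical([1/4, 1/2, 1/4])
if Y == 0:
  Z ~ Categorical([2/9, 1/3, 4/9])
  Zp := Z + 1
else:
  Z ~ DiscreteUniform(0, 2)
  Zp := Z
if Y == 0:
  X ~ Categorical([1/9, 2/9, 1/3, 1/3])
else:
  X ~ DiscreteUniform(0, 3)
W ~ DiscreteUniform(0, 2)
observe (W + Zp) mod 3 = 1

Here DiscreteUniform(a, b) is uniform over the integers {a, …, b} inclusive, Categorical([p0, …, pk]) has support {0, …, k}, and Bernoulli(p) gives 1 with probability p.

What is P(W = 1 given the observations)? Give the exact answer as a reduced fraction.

P(W = 1 | obs) = 13/36

Enumerate traces; 36 have nonzero weight after conditioning:
  (Y=0, Z=0, X=0, W=0) weight 1/486
  (Y=0, Z=0, X=1, W=0) weight 1/243
  (Y=0, Z=0, X=2, W=0) weight 1/162
  (Y=0, Z=0, X=3, W=0) weight 1/162
  (Y=0, Z=1, X=0, W=2) weight 1/324
  (Y=0, Z=1, X=1, W=2) weight 1/162
  (Y=0, Z=1, X=2, W=2) weight 1/108
  (Y=0, Z=1, X=3, W=2) weight 1/108
  (Y=0, Z=2, X=0, W=1) weight 1/243
  … 27 more
Group by W:
  weight(W=0) = 11/108
  weight(W=1) = 13/108
  weight(W=2) = 1/9
Total weight = 11/108 + 13/108 + 1/9 = 1/3
P(W=0 | obs) = 11/108 / 1/3 = 11/36
P(W=1 | obs) = 13/108 / 1/3 = 13/36
P(W=2 | obs) = 1/9 / 1/3 = 1/3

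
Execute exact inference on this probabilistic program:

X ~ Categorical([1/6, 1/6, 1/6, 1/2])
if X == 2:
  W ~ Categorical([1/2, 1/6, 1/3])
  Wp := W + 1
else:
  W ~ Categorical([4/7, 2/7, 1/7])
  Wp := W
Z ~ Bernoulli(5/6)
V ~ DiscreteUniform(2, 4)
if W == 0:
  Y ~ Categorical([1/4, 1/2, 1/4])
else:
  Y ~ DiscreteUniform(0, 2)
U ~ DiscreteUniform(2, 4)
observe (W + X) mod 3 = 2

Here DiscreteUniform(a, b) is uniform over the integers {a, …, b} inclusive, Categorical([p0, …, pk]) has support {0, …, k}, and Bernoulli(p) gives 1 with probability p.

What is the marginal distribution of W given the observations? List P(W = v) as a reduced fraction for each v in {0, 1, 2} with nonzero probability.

P(W=0) = 7/19, P(W=1) = 4/19, P(W=2) = 8/19

Enumerate traces; 216 have nonzero weight after conditioning:
  (X=0, W=2, Z=0, V=2, Y=0, U=2) weight 1/6804
  (X=0, W=2, Z=0, V=2, Y=0, U=3) weight 1/6804
  (X=0, W=2, Z=0, V=2, Y=0, U=4) weight 1/6804
  (X=0, W=2, Z=0, V=2, Y=1, U=2) weight 1/6804
  (X=0, W=2, Z=0, V=2, Y=1, U=3) weight 1/6804
  (X=0, W=2, Z=0, V=2, Y=1, U=4) weight 1/6804
  (X=0, W=2, Z=0, V=2, Y=2, U=2) weight 1/6804
  (X=0, W=2, Z=0, V=2, Y=2, U=3) weight 1/6804
  (X=1, W=1, Z=0, V=2, Y=0, U=2) weight 1/3402
  (X=2, W=0, Z=0, V=2, Y=0, U=2) weight 1/2592
  … 206 more
Group by W:
  weight(W=0) = 1/12
  weight(W=1) = 1/21
  weight(W=2) = 2/21
Total weight = 1/12 + 1/21 + 2/21 = 19/84
P(W=0 | obs) = 1/12 / 19/84 = 7/19
P(W=1 | obs) = 1/21 / 19/84 = 4/19
P(W=2 | obs) = 2/21 / 19/84 = 8/19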